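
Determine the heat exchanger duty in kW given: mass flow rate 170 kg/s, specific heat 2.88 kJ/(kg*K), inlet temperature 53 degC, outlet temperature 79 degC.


Q = m_dot * cp * delta_T
delta_T = 79 - 53 = 26 K
Q = 170 * 2.88 * 26
= 489.6 * 26
= 12729.6 kW

12729.6 kW


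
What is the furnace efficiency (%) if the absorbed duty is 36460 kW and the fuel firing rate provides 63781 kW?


Furnace efficiency = Q_absorbed / Q_fuel * 100
= 36460 / 63781 * 100 = 57.16

57.16 %


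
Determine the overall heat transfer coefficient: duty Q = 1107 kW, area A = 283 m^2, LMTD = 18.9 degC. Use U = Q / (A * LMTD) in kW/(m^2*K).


From Q = U*A*LMTD, U = Q / (A * LMTD)
U = 1107 / (283 * 18.9) = 1107 / 5348.7 = 0.2070

0.2070 kW/(m^2*K)


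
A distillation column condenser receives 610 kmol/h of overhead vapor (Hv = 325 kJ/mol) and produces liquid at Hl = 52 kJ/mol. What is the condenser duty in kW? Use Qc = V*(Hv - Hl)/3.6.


Qc = 610 * (325 - 52) / 3.6 = 610 * 273 / 3.6 = 46260

46260 kW


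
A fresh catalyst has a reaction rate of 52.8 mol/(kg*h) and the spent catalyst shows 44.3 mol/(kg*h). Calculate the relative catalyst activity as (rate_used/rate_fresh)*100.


Activity (%) = (rate_used / rate_fresh) * 100
rate_used = 44.3, rate_fresh = 52.8
= (44.3 / 52.8) * 100
= 0.8390 * 100 = 83.90

83.90 %


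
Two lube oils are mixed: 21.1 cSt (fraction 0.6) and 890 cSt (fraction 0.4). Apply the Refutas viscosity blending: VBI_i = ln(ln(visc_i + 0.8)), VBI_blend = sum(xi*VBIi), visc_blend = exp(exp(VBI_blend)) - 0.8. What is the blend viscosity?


Refutas method: VBN_i = 14.534*ln(ln(visc_i + 0.8)) + 10.975, blended linearly by mass fraction; since VBN is linear in VBI_i = ln(ln(visc_i + 0.8)) and the fractions sum to 1, blend VBI directly: visc = exp(exp(VBI_blend)) - 0.8
VBI_1 = ln(ln(21.1 + 0.8)) = 1.12703
VBI_2 = ln(ln(890 + 0.8)) = 1.91576
VBI_blend = 0.6 * 1.12703 + 0.4 * 1.91576 = 1.44252
visc_blend = exp(exp(1.44252)) - 0.8 = 68.01

68.01 cSt


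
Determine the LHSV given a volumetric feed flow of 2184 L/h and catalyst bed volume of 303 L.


LHSV = volumetric feed rate / catalyst volume
= 2184 L/h / 303 L
= 7.208 h^-1

7.208 h^-1


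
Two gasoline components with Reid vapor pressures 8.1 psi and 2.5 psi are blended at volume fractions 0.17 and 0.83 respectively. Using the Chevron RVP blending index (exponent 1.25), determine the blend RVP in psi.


Chevron index: RVP_blend = (sum xi*RVPi^1.25)^(1/1.25)
RVP^1.25 terms: 0.17 * 8.1^1.25 + 0.83 * 2.5^1.25 = 4.93221
RVP_blend = 4.93221^(1/1.25) = 3.585

3.585 psi


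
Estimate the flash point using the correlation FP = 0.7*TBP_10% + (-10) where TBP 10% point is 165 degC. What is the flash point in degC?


FP = 0.7 * 165 + (-10) = 105.5

105.5 degC


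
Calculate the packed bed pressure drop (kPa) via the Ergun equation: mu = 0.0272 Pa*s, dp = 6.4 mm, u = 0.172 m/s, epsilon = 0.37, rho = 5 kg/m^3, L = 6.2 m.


dp = 6.4 mm = 0.0064 m
Viscous term = 150*0.0272*0.172*(1-0.37)^2 / (0.0064^2*0.37^3) = 134247
Inertial term = 1.75*5*0.172^2*(1-0.37) / (0.0064*0.37^3) = 503.061
dP/L = 134247 + 503.061 = 134750 Pa/m
dP = 134750 * 6.2 / 1000 = 835.5 kPa

835.5 kPa


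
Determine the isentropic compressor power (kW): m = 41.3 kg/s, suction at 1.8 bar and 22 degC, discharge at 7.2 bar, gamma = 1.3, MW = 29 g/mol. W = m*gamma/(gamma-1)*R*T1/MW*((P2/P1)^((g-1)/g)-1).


Isentropic work: W = m*(gamma/(gamma-1))*(R*T1/MW)*((P2/P1)^((gamma-1)/gamma) - 1)
T1 = 22 + 273.15 = 295.15 K
Pressure ratio = 7.2 / 1.8 = 4
Exponent = (1.3 - 1)/1.3 = 0.230769
(P2/P1)^exp - 1 = 4^0.230769 - 1 = 0.377009
W = 41.3 * 1.3 / 0.3 * 8.314 * 295.15 / 29 * 0.377009 = 5709

5709 kW


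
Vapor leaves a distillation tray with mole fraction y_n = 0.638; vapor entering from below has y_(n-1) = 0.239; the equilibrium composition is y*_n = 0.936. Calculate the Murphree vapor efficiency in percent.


Murphree vapor efficiency: EMV = (y_n - y_(n-1)) / (y*_n - y_(n-1)) * 100
EMV = (0.638 - 0.239) / (0.936 - 0.239) * 100 = 0.399 / 0.697 * 100 = 57.25

57.25 %


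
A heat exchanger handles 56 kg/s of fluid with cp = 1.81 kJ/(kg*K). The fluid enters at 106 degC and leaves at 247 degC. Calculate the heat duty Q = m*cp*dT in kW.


Q = m_dot * cp * delta_T
delta_T = 247 - 106 = 141 K
Q = 56 * 1.81 * 141
= 101.36 * 141
= 14291.76 kW

14291.76 kW


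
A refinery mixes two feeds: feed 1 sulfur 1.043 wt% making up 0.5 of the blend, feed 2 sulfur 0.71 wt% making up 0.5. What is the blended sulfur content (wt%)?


Linear sulfur blending: S_blend = x1*S1 + x2*S2
Contribution 1: 0.5 * 1.043 = 0.5215 wt%
Contribution 2: 0.5 * 0.71 = 0.355 wt%
S_blend = 0.5215 + 0.355 = 0.8765

0.8765 wt%


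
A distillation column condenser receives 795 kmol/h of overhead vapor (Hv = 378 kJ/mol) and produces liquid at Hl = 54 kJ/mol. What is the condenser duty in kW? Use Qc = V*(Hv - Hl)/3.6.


Qc = 795 * (378 - 54) / 3.6 = 795 * 324 / 3.6 = 71550

71550 kW


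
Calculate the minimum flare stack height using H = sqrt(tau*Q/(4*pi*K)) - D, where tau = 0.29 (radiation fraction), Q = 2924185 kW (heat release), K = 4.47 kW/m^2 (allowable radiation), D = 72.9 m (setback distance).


tau*Q/(4*pi*K) = 0.29 * 2924185 / (4 * pi * 4.47) = 15096.8
sqrt(15096.8) = 122.869
H = 122.869 - 72.9 = 49.97

49.97 m


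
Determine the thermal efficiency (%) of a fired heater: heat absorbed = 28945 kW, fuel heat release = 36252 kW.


Furnace efficiency = Q_absorbed / Q_fuel * 100
= 28945 / 36252 * 100 = 79.84

79.84 %


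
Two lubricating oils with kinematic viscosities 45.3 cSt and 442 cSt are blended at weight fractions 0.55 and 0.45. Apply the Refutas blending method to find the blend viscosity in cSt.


Refutas method: VBN_i = 14.534*ln(ln(visc_i + 0.8)) + 10.975, blended linearly by mass fraction; since VBN is linear in VBI_i = ln(ln(visc_i + 0.8)) and the fractions sum to 1, blend VBI directly: visc = exp(exp(VBI_blend)) - 0.8
VBI_1 = ln(ln(45.3 + 0.8)) = 1.34308
VBI_2 = ln(ln(442 + 0.8)) = 1.80716
VBI_blend = 0.55 * 1.34308 + 0.45 * 1.80716 = 1.55192
visc_blend = exp(exp(1.55192)) - 0.8 = 111.4

111.4 cSt


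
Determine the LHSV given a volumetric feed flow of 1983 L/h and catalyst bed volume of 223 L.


LHSV = volumetric feed rate / catalyst volume
= 1983 L/h / 223 L
= 8.892 h^-1

8.892 h^-1


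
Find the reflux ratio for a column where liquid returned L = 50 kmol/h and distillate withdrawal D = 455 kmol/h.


Reflux ratio definition: R = L / D (liquid returned / distillate withdrawn)
L = 50 kmol/h, D = 455 kmol/h
R = 50 / 455 = 0.1099

0.1099


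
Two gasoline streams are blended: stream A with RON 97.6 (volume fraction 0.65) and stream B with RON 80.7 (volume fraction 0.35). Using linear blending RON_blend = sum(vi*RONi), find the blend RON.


Linear blending: RON_blend = sum(vi * RONi)
Contribution 1: 0.65 * 97.6 = 63.44
Contribution 2: 0.35 * 80.7 = 28.245
RON_blend = 63.44 + 28.245 = 91.685

91.685


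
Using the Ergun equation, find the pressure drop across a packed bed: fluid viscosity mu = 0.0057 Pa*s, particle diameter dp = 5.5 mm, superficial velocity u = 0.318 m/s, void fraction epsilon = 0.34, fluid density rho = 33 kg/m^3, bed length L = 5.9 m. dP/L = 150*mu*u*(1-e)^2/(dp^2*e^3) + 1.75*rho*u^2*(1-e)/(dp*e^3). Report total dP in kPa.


dp = 5.5 mm = 0.0055 m
Viscous term = 150*0.0057*0.318*(1-0.34)^2 / (0.0055^2*0.34^3) = 99613.7
Inertial term = 1.75*33*0.318^2*(1-0.34) / (0.0055*0.34^3) = 17830
dP/L = 99613.7 + 17830 = 117444 Pa/m
dP = 117444 * 5.9 / 1000 = 692.9 kPa

692.9 kPa


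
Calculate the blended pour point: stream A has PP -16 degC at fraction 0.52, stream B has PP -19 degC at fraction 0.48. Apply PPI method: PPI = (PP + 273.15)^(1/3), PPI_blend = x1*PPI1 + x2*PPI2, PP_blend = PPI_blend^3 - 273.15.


PPI_1 = (-16 + 273.15)^(1/3) = 6.359098
PPI_2 = (-19 + 273.15)^(1/3) = 6.334272
PPI_blend = 0.52 * 6.359098 + 0.48 * 6.334272 = 6.347182
PP_blend = 6.347182^3 - 273.15 = 255.7071 - 273.15 = -17.44

-17.44 degC


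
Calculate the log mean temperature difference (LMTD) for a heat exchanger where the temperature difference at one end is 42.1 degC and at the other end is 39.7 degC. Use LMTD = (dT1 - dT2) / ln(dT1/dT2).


LMTD = (dT1 - dT2) / ln(dT1/dT2)
= (42.1 - 39.7) / ln(42.1 / 39.7) = 2.4 / 0.0586966 = 40.89

40.89 degC


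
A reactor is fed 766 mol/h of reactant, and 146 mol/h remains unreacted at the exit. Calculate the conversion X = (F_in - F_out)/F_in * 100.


X = (F_in - F_out) / F_in * 100
Moles reacted = 766 - 146 = 620
X = 620 / 766 * 100
= 0.8094 * 100
= 80.94 %

80.94 %


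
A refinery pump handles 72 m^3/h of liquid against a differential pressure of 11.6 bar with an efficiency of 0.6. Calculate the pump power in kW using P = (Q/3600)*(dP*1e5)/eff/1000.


Q = 72 / 3600 = 0.02 m^3/s
P = 0.02 * (11.6 * 1e5) / 0.6 / 1000 = 38.67

38.67 kW


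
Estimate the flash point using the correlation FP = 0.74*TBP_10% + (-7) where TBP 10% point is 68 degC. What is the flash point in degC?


FP = 0.74 * 68 + (-7) = 43.32

43.32 degC


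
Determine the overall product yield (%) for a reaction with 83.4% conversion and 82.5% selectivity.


Overall yield = conversion (%) * selectivity (%) / 100
Conversion = 83.4%, Selectivity = 82.5%
Y = 83.4 * 82.5 / 100
= 68.805 %

68.805 %


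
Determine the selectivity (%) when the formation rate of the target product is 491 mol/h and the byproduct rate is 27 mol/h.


Selectivity = desired / (desired + undesired) * 100
Total products = 491 + 27 = 518 mol/h
S = 491 / 518 * 100
= 0.9479 * 100
= 94.79 %

94.79 %


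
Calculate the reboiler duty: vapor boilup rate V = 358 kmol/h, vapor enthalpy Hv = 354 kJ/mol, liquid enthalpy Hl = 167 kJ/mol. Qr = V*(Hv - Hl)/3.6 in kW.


Qr = 358 * (354 - 167) / 3.6 = 358 * 187 / 3.6 = 18600

18600 kW


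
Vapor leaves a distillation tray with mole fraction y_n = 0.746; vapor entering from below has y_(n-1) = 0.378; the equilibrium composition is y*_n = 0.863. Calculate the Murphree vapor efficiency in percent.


Murphree vapor efficiency: EMV = (y_n - y_(n-1)) / (y*_n - y_(n-1)) * 100
EMV = (0.746 - 0.378) / (0.863 - 0.378) * 100 = 0.368 / 0.485 * 100 = 75.88

75.88 %


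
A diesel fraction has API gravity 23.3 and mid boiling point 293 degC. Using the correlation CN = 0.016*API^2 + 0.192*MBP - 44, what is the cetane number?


CN = 0.016 * 23.3^2 + 0.192 * 293 - 44
CN = 8.68624 + 56.256 - 44 = 20.94224

20.94224


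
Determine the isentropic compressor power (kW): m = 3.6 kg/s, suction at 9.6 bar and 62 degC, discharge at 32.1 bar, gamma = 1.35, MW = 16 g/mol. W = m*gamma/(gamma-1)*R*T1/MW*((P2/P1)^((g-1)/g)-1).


Isentropic work: W = m*(gamma/(gamma-1))*(R*T1/MW)*((P2/P1)^((gamma-1)/gamma) - 1)
T1 = 62 + 273.15 = 335.15 K
Pressure ratio = 32.1 / 9.6 = 3.34375
Exponent = (1.35 - 1)/1.35 = 0.259259
(P2/P1)^exp - 1 = 3.34375^0.259259 - 1 = 0.367453
W = 3.6 * 1.35 / 0.35 * 8.314 * 335.15 / 16 * 0.367453 = 888.6

888.6 kW


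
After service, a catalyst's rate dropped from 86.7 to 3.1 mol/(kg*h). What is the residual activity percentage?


Activity (%) = (rate_used / rate_fresh) * 100
rate_used = 3.1, rate_fresh = 86.7
= (3.1 / 86.7) * 100
= 0.03576 * 100 = 3.576

3.576 %


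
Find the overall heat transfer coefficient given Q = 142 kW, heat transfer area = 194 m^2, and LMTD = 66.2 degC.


From Q = U*A*LMTD, U = Q / (A * LMTD)
U = 142 / (194 * 66.2) = 142 / 12842.8 = 0.01106

0.01106 kW/(m^2*K)


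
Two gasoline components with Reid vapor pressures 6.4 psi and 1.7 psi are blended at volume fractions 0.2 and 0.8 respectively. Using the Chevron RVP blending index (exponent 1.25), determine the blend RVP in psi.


Chevron index: RVP_blend = (sum xi*RVPi^1.25)^(1/1.25)
RVP^1.25 terms: 0.2 * 6.4^1.25 + 0.8 * 1.7^1.25 = 3.58882
RVP_blend = 3.58882^(1/1.25) = 2.779

2.779 psi


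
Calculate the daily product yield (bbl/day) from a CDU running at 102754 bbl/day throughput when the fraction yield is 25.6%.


Crude throughput = 102754 bbl/day
Fraction yield = 25.6%
yield = throughput * fraction / 100
yield = 102754 * 25.6 / 100 = 26305.024

26305.024 bbl/day


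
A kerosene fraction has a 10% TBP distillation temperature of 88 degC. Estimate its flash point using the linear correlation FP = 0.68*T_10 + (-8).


FP = 0.68 * 88 + (-8) = 51.84

51.84 degC


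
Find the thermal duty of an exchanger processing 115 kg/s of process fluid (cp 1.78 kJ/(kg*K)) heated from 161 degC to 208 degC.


Q = m_dot * cp * delta_T
delta_T = 208 - 161 = 47 K
Q = 115 * 1.78 * 47
= 204.7 * 47
= 9620.9 kW

9620.9 kW


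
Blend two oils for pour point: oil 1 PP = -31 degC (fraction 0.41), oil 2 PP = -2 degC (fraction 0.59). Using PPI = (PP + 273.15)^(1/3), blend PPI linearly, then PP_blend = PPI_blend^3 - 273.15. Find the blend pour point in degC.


PPI_1 = (-31 + 273.15)^(1/3) = 6.232967
PPI_2 = (-2 + 273.15)^(1/3) = 6.472467
PPI_blend = 0.41 * 6.232967 + 0.59 * 6.472467 = 6.374272
PP_blend = 6.374272^3 - 273.15 = 258.9952 - 273.15 = -14.15

-14.15 degC


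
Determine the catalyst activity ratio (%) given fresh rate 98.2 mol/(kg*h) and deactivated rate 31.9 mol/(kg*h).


Activity (%) = (rate_used / rate_fresh) * 100
rate_used = 31.9, rate_fresh = 98.2
= (31.9 / 98.2) * 100
= 0.3248 * 100 = 32.48

32.48 %


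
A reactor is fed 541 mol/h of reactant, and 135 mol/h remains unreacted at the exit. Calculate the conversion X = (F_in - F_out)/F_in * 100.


X = (F_in - F_out) / F_in * 100
Moles reacted = 541 - 135 = 406
X = 406 / 541 * 100
= 0.7505 * 100
= 75.05 %

75.05 %


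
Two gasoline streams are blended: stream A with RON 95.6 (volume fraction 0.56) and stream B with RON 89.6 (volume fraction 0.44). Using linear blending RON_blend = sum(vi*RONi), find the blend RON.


Linear blending: RON_blend = sum(vi * RONi)
Contribution 1: 0.56 * 95.6 = 53.536
Contribution 2: 0.44 * 89.6 = 39.424
RON_blend = 53.536 + 39.424 = 92.96

92.96


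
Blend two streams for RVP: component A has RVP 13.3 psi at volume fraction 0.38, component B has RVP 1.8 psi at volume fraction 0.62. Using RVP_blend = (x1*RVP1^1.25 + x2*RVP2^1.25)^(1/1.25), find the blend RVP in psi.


Chevron index: RVP_blend = (sum xi*RVPi^1.25)^(1/1.25)
RVP^1.25 terms: 0.38 * 13.3^1.25 + 0.62 * 1.8^1.25 = 10.9442
RVP_blend = 10.9442^(1/1.25) = 6.782

6.782 psi


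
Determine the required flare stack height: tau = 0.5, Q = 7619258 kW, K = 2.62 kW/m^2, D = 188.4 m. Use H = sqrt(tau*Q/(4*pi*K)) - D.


tau*Q/(4*pi*K) = 0.5 * 7619258 / (4 * pi * 2.62) = 115710
sqrt(115710) = 340.162
H = 340.162 - 188.4 = 151.8

151.8 m


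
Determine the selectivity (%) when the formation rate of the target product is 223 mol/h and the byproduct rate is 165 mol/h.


Selectivity = desired / (desired + undesired) * 100
Total products = 223 + 165 = 388 mol/h
S = 223 / 388 * 100
= 0.5747 * 100
= 57.47 %

57.47 %


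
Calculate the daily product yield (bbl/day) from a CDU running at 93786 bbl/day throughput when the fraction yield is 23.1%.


Crude throughput = 93786 bbl/day
Fraction yield = 23.1%
yield = throughput * fraction / 100
yield = 93786 * 23.1 / 100 = 21664.566

21664.566 bbl/day


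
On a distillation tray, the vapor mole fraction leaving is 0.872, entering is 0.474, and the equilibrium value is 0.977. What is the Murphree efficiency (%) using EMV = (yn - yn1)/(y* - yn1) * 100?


Murphree vapor efficiency: EMV = (y_n - y_(n-1)) / (y*_n - y_(n-1)) * 100
EMV = (0.872 - 0.474) / (0.977 - 0.474) * 100 = 0.398 / 0.503 * 100 = 79.13

79.13 %


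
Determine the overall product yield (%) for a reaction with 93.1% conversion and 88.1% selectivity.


Overall yield = conversion (%) * selectivity (%) / 100
Conversion = 93.1%, Selectivity = 88.1%
Y = 93.1 * 88.1 / 100
= 82.0211 %

82.0211 %


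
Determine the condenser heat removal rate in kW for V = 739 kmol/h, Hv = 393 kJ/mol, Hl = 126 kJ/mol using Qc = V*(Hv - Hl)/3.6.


Qc = 739 * (393 - 126) / 3.6 = 739 * 267 / 3.6 = 54810

54810 kW


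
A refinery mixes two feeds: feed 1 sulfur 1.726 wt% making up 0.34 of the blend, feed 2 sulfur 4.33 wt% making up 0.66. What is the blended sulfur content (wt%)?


Linear sulfur blending: S_blend = x1*S1 + x2*S2
Contribution 1: 0.34 * 1.726 = 0.58684 wt%
Contribution 2: 0.66 * 4.33 = 2.8578 wt%
S_blend = 0.58684 + 2.8578 = 3.44464

3.44464 wt%


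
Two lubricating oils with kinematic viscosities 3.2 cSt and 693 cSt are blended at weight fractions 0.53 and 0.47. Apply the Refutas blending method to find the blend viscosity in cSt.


Refutas method: VBN_i = 14.534*ln(ln(visc_i + 0.8)) + 10.975, blended linearly by mass fraction; since VBN is linear in VBI_i = ln(ln(visc_i + 0.8)) and the fractions sum to 1, blend VBI directly: visc = exp(exp(VBI_blend)) - 0.8
VBI_1 = ln(ln(3.2 + 0.8)) = 0.326634
VBI_2 = ln(ln(693 + 0.8)) = 1.87827
VBI_blend = 0.53 * 0.326634 + 0.47 * 1.87827 = 1.0559
visc_blend = exp(exp(1.0559)) - 0.8 = 16.92

16.92 cSt


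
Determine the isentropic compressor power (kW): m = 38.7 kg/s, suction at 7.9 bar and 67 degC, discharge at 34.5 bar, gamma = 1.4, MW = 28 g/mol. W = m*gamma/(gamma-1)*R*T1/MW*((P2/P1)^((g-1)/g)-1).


Isentropic work: W = m*(gamma/(gamma-1))*(R*T1/MW)*((P2/P1)^((gamma-1)/gamma) - 1)
T1 = 67 + 273.15 = 340.15 K
Pressure ratio = 34.5 / 7.9 = 4.36709
Exponent = (1.4 - 1)/1.4 = 0.285714
(P2/P1)^exp - 1 = 4.36709^0.285714 - 1 = 0.523743
W = 38.7 * 1.4 / 0.4 * 8.314 * 340.15 / 28 * 0.523743 = 7165

7165 kW


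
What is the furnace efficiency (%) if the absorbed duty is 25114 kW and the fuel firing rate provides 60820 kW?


Furnace efficiency = Q_absorbed / Q_fuel * 100
= 25114 / 60820 * 100 = 41.29

41.29 %


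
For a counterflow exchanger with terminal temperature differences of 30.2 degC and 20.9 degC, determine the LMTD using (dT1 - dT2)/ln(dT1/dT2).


LMTD = (dT1 - dT2) / ln(dT1/dT2)
= (30.2 - 20.9) / ln(30.2 / 20.9) = 9.3 / 0.368093 = 25.27

25.27 degC


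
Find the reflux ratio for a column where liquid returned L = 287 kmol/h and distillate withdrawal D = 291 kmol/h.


Reflux ratio definition: R = L / D (liquid returned / distillate withdrawn)
L = 287 kmol/h, D = 291 kmol/h
R = 287 / 291 = 0.9863

0.9863


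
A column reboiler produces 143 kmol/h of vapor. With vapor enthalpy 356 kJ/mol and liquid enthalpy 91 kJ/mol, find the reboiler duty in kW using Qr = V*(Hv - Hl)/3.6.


Qr = 143 * (356 - 91) / 3.6 = 143 * 265 / 3.6 = 10530

10530 kW


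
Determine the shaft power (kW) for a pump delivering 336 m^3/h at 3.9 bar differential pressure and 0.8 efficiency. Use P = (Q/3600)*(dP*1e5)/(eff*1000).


Q = 336 / 3600 = 0.0933333 m^3/s
P = 0.0933333 * (3.9 * 1e5) / 0.8 / 1000 = 45.50

45.50 kW


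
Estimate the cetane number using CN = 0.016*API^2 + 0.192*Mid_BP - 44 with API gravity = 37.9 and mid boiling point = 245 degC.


CN = 0.016 * 37.9^2 + 0.192 * 245 - 44
CN = 22.98256 + 47.04 - 44 = 26.02256

26.02256


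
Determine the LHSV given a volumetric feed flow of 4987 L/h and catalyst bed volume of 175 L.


LHSV = volumetric feed rate / catalyst volume
= 4987 L/h / 175 L
= 28.50 h^-1

28.50 h^-1


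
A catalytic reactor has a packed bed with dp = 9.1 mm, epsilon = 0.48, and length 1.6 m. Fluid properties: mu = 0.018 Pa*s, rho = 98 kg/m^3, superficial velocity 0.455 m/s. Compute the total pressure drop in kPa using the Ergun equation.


dp = 9.1 mm = 0.0091 m
Viscous term = 150*0.018*0.455*(1-0.48)^2 / (0.0091^2*0.48^3) = 36272.3
Inertial term = 1.75*98*0.455^2*(1-0.48) / (0.0091*0.48^3) = 18345.3
dP/L = 36272.3 + 18345.3 = 54617.6 Pa/m
dP = 54617.6 * 1.6 / 1000 = 87.39 kPa

87.39 kPa


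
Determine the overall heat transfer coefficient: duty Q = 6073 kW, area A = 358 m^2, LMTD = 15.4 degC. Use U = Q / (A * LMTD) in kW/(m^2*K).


From Q = U*A*LMTD, U = Q / (A * LMTD)
U = 6073 / (358 * 15.4) = 6073 / 5513.2 = 1.102

1.102 kW/(m^2*K)


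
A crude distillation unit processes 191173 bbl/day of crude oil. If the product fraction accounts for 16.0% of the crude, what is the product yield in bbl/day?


Crude throughput = 191173 bbl/day
Fraction yield = 16.0%
yield = throughput * fraction / 100
yield = 191173 * 16.0 / 100 = 30587.68

30587.68 bbl/day


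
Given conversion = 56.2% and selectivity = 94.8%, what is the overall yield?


Overall yield = conversion (%) * selectivity (%) / 100
Conversion = 56.2%, Selectivity = 94.8%
Y = 56.2 * 94.8 / 100
= 53.2776 %

53.2776 %


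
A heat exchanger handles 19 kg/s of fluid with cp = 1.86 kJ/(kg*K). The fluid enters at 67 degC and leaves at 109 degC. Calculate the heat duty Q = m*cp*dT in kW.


Q = m_dot * cp * delta_T
delta_T = 109 - 67 = 42 K
Q = 19 * 1.86 * 42
= 35.34 * 42
= 1484.28 kW

1484.28 kW


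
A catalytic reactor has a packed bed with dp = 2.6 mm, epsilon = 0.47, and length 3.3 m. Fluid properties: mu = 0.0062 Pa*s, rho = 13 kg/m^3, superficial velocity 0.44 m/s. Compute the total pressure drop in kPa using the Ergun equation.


dp = 2.6 mm = 0.0026 m
Viscous term = 150*0.0062*0.44*(1-0.47)^2 / (0.0026^2*0.47^3) = 163775
Inertial term = 1.75*13*0.44^2*(1-0.47) / (0.0026*0.47^3) = 8647.6
dP/L = 163775 + 8647.6 = 172423 Pa/m
dP = 172423 * 3.3 / 1000 = 569.0 kPa

569.0 kPa


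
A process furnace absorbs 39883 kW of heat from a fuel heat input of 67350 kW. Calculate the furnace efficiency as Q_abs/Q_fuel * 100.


Furnace efficiency = Q_absorbed / Q_fuel * 100
= 39883 / 67350 * 100 = 59.22

59.22 %


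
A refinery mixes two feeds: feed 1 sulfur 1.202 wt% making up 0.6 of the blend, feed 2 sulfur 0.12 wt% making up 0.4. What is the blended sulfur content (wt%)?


Linear sulfur blending: S_blend = x1*S1 + x2*S2
Contribution 1: 0.6 * 1.202 = 0.7212 wt%
Contribution 2: 0.4 * 0.12 = 0.048 wt%
S_blend = 0.7212 + 0.048 = 0.7692

0.7692 wt%


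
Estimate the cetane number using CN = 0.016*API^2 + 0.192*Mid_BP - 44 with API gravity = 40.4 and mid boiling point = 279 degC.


CN = 0.016 * 40.4^2 + 0.192 * 279 - 44
CN = 26.11456 + 53.568 - 44 = 35.68256

35.68256


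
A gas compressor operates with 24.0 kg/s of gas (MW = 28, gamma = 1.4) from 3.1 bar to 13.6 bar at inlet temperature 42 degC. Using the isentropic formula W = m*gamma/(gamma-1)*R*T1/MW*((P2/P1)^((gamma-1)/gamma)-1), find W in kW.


Isentropic work: W = m*(gamma/(gamma-1))*(R*T1/MW)*((P2/P1)^((gamma-1)/gamma) - 1)
T1 = 42 + 273.15 = 315.15 K
Pressure ratio = 13.6 / 3.1 = 4.3871
Exponent = (1.4 - 1)/1.4 = 0.285714
(P2/P1)^exp - 1 = 4.3871^0.285714 - 1 = 0.525735
W = 24.0 * 1.4 / 0.4 * 8.314 * 315.15 / 28 * 0.525735 = 4133

4133 kW


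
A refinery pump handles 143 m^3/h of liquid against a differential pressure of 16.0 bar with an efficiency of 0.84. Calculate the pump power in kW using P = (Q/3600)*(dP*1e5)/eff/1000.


Q = 143 / 3600 = 0.0397222 m^3/s
P = 0.0397222 * (16.0 * 1e5) / 0.84 / 1000 = 75.66

75.66 kW


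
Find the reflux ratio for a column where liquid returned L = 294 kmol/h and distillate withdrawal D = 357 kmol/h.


Reflux ratio definition: R = L / D (liquid returned / distillate withdrawn)
L = 294 kmol/h, D = 357 kmol/h
R = 294 / 357 = 0.8235

0.8235


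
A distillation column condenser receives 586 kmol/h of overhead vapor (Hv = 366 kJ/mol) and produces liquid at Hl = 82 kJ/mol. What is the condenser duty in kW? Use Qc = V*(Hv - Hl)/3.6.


Qc = 586 * (366 - 82) / 3.6 = 586 * 284 / 3.6 = 46230

46230 kW


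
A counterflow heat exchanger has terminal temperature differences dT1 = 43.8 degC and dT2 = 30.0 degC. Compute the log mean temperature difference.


LMTD = (dT1 - dT2) / ln(dT1/dT2)
= (43.8 - 30.0) / ln(43.8 / 30.0) = 13.8 / 0.378436 = 36.47

36.47 degC


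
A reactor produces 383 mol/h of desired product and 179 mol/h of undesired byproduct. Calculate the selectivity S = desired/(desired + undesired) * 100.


Selectivity = desired / (desired + undesired) * 100
Total products = 383 + 179 = 562 mol/h
S = 383 / 562 * 100
= 0.6815 * 100
= 68.15 %

68.15 %


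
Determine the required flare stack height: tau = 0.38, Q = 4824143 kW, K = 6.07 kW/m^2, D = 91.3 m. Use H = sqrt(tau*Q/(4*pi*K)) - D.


tau*Q/(4*pi*K) = 0.38 * 4824143 / (4 * pi * 6.07) = 24032.8
sqrt(24032.8) = 155.025
H = 155.025 - 91.3 = 63.73

63.73 m


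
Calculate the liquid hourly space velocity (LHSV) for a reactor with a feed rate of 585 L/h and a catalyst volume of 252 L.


LHSV = volumetric feed rate / catalyst volume
= 585 L/h / 252 L
= 2.321 h^-1

2.321 h^-1


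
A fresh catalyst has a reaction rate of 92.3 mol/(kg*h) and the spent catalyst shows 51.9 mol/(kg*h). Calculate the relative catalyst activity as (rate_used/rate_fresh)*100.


Activity (%) = (rate_used / rate_fresh) * 100
rate_used = 51.9, rate_fresh = 92.3
= (51.9 / 92.3) * 100
= 0.5623 * 100 = 56.23

56.23 %


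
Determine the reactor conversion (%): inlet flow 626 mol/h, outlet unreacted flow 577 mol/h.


X = (F_in - F_out) / F_in * 100
Moles reacted = 626 - 577 = 49
X = 49 / 626 * 100
= 0.07827 * 100
= 7.827 %

7.827 %


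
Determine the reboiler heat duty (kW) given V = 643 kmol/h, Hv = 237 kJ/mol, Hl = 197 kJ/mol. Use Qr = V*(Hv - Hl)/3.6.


Qr = 643 * (237 - 197) / 3.6 = 643 * 40 / 3.6 = 7144

7144 kW


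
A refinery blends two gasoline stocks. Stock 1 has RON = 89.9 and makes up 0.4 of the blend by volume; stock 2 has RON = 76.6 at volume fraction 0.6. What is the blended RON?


Linear blending: RON_blend = sum(vi * RONi)
Contribution 1: 0.4 * 89.9 = 35.96
Contribution 2: 0.6 * 76.6 = 45.96
RON_blend = 35.96 + 45.96 = 81.92

81.92


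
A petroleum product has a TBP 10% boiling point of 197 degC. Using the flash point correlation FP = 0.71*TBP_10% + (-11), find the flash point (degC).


FP = 0.71 * 197 + (-11) = 128.87

128.87 degC


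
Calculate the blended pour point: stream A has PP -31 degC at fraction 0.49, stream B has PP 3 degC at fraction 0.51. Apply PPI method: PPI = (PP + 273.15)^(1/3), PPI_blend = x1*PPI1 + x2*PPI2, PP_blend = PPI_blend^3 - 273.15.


PPI_1 = (-31 + 273.15)^(1/3) = 6.232967
PPI_2 = (3 + 273.15)^(1/3) = 6.512009
PPI_blend = 0.49 * 6.232967 + 0.51 * 6.512009 = 6.375278
PP_blend = 6.375278^3 - 273.15 = 259.1179 - 273.15 = -14.03

-14.03 degC


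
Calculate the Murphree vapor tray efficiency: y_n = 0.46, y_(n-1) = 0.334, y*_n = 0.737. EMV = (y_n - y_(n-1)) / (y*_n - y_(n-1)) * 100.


Murphree vapor efficiency: EMV = (y_n - y_(n-1)) / (y*_n - y_(n-1)) * 100
EMV = (0.46 - 0.334) / (0.737 - 0.334) * 100 = 0.126 / 0.403 * 100 = 31.27

31.27 %


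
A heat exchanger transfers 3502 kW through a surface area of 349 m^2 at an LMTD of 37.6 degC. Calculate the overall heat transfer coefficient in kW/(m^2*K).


From Q = U*A*LMTD, U = Q / (A * LMTD)
U = 3502 / (349 * 37.6) = 3502 / 13122.4 = 0.2669

0.2669 kW/(m^2*K)


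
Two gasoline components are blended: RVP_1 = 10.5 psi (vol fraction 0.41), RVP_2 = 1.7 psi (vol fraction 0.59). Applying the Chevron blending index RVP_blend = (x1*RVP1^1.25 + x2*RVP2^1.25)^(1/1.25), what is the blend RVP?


Chevron index: RVP_blend = (sum xi*RVPi^1.25)^(1/1.25)
RVP^1.25 terms: 0.41 * 10.5^1.25 + 0.59 * 1.7^1.25 = 8.89473
RVP_blend = 8.89473^(1/1.25) = 5.745

5.745 psi


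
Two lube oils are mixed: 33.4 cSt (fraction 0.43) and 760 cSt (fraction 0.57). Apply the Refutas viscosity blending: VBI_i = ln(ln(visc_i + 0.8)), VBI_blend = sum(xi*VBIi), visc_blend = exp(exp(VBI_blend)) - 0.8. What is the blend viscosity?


Refutas method: VBN_i = 14.534*ln(ln(visc_i + 0.8)) + 10.975, blended linearly by mass fraction; since VBN is linear in VBI_i = ln(ln(visc_i + 0.8)) and the fractions sum to 1, blend VBI directly: visc = exp(exp(VBI_blend)) - 0.8
VBI_1 = ln(ln(33.4 + 0.8)) = 1.26193
VBI_2 = ln(ln(760 + 0.8)) = 1.89226
VBI_blend = 0.43 * 1.26193 + 0.57 * 1.89226 = 1.62122
visc_blend = exp(exp(1.62122)) - 0.8 = 156.7

156.7 cSt


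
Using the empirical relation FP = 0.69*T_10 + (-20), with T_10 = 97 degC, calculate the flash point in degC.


FP = 0.69 * 97 + (-20) = 46.93

46.93 degC


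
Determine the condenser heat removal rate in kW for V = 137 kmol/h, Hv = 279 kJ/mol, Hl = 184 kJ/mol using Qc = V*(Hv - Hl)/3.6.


Qc = 137 * (279 - 184) / 3.6 = 137 * 95 / 3.6 = 3615

3615 kW


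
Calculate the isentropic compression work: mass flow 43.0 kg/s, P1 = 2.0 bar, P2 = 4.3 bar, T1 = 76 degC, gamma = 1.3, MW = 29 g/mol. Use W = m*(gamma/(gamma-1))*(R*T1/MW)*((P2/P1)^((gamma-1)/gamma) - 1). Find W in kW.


Isentropic work: W = m*(gamma/(gamma-1))*(R*T1/MW)*((P2/P1)^((gamma-1)/gamma) - 1)
T1 = 76 + 273.15 = 349.15 K
Pressure ratio = 4.3 / 2.0 = 2.15
Exponent = (1.3 - 1)/1.3 = 0.230769
(P2/P1)^exp - 1 = 2.15^0.230769 - 1 = 0.193209
W = 43.0 * 1.3 / 0.3 * 8.314 * 349.15 / 29 * 0.193209 = 3604

3604 kW


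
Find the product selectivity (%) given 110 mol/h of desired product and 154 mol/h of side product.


Selectivity = desired / (desired + undesired) * 100
Total products = 110 + 154 = 264 mol/h
S = 110 / 264 * 100
= 0.4167 * 100
= 41.67 %

41.67 %


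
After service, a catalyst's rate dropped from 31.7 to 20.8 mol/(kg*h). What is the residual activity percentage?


Activity (%) = (rate_used / rate_fresh) * 100
rate_used = 20.8, rate_fresh = 31.7
= (20.8 / 31.7) * 100
= 0.6562 * 100 = 65.62

65.62 %


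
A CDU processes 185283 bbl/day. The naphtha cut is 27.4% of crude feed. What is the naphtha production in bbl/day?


Crude throughput = 185283 bbl/day
Fraction yield = 27.4%
yield = throughput * fraction / 100
yield = 185283 * 27.4 / 100 = 50767.542

50767.542 bbl/day


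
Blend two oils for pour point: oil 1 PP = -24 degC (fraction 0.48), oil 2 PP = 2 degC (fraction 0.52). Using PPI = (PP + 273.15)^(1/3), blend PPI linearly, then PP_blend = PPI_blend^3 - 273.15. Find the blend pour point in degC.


PPI_1 = (-24 + 273.15)^(1/3) = 6.292458
PPI_2 = (2 + 273.15)^(1/3) = 6.504139
PPI_blend = 0.48 * 6.292458 + 0.52 * 6.504139 = 6.402532
PP_blend = 6.402532^3 - 273.15 = 262.4553 - 273.15 = -10.69

-10.69 degC


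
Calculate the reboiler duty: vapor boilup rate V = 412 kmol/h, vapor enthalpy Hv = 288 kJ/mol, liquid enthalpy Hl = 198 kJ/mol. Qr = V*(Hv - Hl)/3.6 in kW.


Qr = 412 * (288 - 198) / 3.6 = 412 * 90 / 3.6 = 10300

10300 kW


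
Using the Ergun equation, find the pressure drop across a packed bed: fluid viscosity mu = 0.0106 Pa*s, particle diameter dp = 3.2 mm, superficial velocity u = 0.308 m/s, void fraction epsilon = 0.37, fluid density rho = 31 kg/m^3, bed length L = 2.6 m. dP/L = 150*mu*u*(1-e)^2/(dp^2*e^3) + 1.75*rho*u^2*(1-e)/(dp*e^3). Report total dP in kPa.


dp = 3.2 mm = 0.0032 m
Viscous term = 150*0.0106*0.308*(1-0.37)^2 / (0.0032^2*0.37^3) = 374735
Inertial term = 1.75*31*0.308^2*(1-0.37) / (0.0032*0.37^3) = 20002.6
dP/L = 374735 + 20002.6 = 394738 Pa/m
dP = 394738 * 2.6 / 1000 = 1026 kPa

1026 kPa


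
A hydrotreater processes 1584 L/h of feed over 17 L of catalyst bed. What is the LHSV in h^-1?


LHSV = volumetric feed rate / catalyst volume
= 1584 L/h / 17 L
= 93.18 h^-1

93.18 h^-1


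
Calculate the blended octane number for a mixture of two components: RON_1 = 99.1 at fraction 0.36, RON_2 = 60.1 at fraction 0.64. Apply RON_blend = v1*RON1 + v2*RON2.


Linear blending: RON_blend = sum(vi * RONi)
Contribution 1: 0.36 * 99.1 = 35.676
Contribution 2: 0.64 * 60.1 = 38.464
RON_blend = 35.676 + 38.464 = 74.14

74.14


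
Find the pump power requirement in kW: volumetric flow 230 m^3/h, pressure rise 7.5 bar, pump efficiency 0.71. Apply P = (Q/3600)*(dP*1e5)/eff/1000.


Q = 230 / 3600 = 0.0638889 m^3/s
P = 0.0638889 * (7.5 * 1e5) / 0.71 / 1000 = 67.49

67.49 kW


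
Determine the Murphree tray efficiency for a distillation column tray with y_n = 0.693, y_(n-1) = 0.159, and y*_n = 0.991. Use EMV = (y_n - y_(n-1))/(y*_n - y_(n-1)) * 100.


Murphree vapor efficiency: EMV = (y_n - y_(n-1)) / (y*_n - y_(n-1)) * 100
EMV = (0.693 - 0.159) / (0.991 - 0.159) * 100 = 0.534 / 0.832 * 100 = 64.18

64.18 %


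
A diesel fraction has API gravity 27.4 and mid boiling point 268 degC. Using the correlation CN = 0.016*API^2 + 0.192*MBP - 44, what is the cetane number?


CN = 0.016 * 27.4^2 + 0.192 * 268 - 44
CN = 12.01216 + 51.456 - 44 = 19.46816

19.46816


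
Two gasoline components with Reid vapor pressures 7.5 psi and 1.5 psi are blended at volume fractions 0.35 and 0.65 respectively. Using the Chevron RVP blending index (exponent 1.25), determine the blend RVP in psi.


Chevron index: RVP_blend = (sum xi*RVPi^1.25)^(1/1.25)
RVP^1.25 terms: 0.35 * 7.5^1.25 + 0.65 * 1.5^1.25 = 5.42306
RVP_blend = 5.42306^(1/1.25) = 3.867

3.867 psi


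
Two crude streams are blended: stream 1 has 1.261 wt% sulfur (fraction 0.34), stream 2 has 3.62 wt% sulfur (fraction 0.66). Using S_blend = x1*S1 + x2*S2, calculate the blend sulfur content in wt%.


Linear sulfur blending: S_blend = x1*S1 + x2*S2
Contribution 1: 0.34 * 1.261 = 0.42874 wt%
Contribution 2: 0.66 * 3.62 = 2.3892 wt%
S_blend = 0.42874 + 2.3892 = 2.81794

2.81794 wt%


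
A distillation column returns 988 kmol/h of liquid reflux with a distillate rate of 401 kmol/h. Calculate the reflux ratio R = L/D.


Reflux ratio definition: R = L / D (liquid returned / distillate withdrawn)
L = 988 kmol/h, D = 401 kmol/h
R = 988 / 401 = 2.464

2.464


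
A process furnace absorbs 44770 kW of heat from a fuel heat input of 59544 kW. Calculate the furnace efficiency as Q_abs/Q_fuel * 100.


Furnace efficiency = Q_absorbed / Q_fuel * 100
= 44770 / 59544 * 100 = 75.19

75.19 %


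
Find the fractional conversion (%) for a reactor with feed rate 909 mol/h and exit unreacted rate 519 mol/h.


X = (F_in - F_out) / F_in * 100
Moles reacted = 909 - 519 = 390
X = 390 / 909 * 100
= 0.4290 * 100
= 42.90 %

42.90 %


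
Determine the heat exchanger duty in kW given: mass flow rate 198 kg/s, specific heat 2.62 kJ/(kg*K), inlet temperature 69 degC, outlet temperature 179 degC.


Q = m_dot * cp * delta_T
delta_T = 179 - 69 = 110 K
Q = 198 * 2.62 * 110
= 518.76 * 110
= 57063.6 kW

57063.6 kW


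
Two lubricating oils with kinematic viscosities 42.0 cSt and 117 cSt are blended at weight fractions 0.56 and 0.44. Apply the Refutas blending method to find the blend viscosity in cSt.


Refutas method: VBN_i = 14.534*ln(ln(visc_i + 0.8)) + 10.975, blended linearly by mass fraction; since VBN is linear in VBI_i = ln(ln(visc_i + 0.8)) and the fractions sum to 1, blend VBI directly: visc = exp(exp(VBI_blend)) - 0.8
VBI_1 = ln(ln(42.0 + 0.8)) = 1.3235
VBI_2 = ln(ln(117 + 0.8)) = 1.56213
VBI_blend = 0.56 * 1.3235 + 0.44 * 1.56213 = 1.4285
visc_blend = exp(exp(1.4285)) - 0.8 = 64.07

64.07 cSt


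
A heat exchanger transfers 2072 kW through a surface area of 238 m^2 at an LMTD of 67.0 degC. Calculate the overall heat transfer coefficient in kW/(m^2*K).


From Q = U*A*LMTD, U = Q / (A * LMTD)
U = 2072 / (238 * 67.0) = 2072 / 15946 = 0.1299

0.1299 kW/(m^2*K)


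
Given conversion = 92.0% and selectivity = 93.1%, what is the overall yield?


Overall yield = conversion (%) * selectivity (%) / 100
Conversion = 92.0%, Selectivity = 93.1%
Y = 92.0 * 93.1 / 100
= 85.652 %

85.652 %


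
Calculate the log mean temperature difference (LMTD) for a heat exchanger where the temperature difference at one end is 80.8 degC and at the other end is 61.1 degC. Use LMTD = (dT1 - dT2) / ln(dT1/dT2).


LMTD = (dT1 - dT2) / ln(dT1/dT2)
= (80.8 - 61.1) / ln(80.8 / 61.1) = 19.7 / 0.279465 = 70.49

70.49 degC


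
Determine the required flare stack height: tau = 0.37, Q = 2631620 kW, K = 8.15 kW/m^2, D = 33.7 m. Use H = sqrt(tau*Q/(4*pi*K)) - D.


tau*Q/(4*pi*K) = 0.37 * 2631620 / (4 * pi * 8.15) = 9507.31
sqrt(9507.31) = 97.5054
H = 97.5054 - 33.7 = 63.81

63.81 m


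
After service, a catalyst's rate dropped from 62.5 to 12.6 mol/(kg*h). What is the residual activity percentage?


Activity (%) = (rate_used / rate_fresh) * 100
rate_used = 12.6, rate_fresh = 62.5
= (12.6 / 62.5) * 100
= 0.2016 * 100 = 20.16

20.16 %


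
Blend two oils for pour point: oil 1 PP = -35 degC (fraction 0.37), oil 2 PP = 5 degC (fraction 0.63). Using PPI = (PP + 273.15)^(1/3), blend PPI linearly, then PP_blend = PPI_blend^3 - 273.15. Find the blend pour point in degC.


PPI_1 = (-35 + 273.15)^(1/3) = 6.198456
PPI_2 = (5 + 273.15)^(1/3) = 6.527693
PPI_blend = 0.37 * 6.198456 + 0.63 * 6.527693 = 6.405875
PP_blend = 6.405875^3 - 273.15 = 262.8666 - 273.15 = -10.28

-10.28 degC


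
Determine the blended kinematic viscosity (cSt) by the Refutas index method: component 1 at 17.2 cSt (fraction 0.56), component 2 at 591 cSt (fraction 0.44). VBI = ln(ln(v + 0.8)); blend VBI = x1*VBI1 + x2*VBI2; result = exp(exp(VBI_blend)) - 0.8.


Refutas method: VBN_i = 14.534*ln(ln(visc_i + 0.8)) + 10.975, blended linearly by mass fraction; since VBN is linear in VBI_i = ln(ln(visc_i + 0.8)) and the fractions sum to 1, blend VBI directly: visc = exp(exp(VBI_blend)) - 0.8
VBI_1 = ln(ln(17.2 + 0.8)) = 1.06139
VBI_2 = ln(ln(591 + 0.8)) = 1.85366
VBI_blend = 0.56 * 1.06139 + 0.44 * 1.85366 = 1.40999
visc_blend = exp(exp(1.40999)) - 0.8 = 59.29

59.29 cSt


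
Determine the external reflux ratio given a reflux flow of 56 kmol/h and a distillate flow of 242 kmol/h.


Reflux ratio definition: R = L / D (liquid returned / distillate withdrawn)
L = 56 kmol/h, D = 242 kmol/h
R = 56 / 242 = 0.2314

0.2314


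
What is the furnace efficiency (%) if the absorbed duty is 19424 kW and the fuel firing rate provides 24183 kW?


Furnace efficiency = Q_absorbed / Q_fuel * 100
= 19424 / 24183 * 100 = 80.32

80.32 %


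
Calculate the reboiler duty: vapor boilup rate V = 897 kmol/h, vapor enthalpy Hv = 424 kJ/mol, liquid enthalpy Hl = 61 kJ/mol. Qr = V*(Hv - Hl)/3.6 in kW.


Qr = 897 * (424 - 61) / 3.6 = 897 * 363 / 3.6 = 90450

90450 kW


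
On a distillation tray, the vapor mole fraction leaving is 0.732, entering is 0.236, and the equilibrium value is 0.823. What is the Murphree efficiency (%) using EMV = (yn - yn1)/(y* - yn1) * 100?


Murphree vapor efficiency: EMV = (y_n - y_(n-1)) / (y*_n - y_(n-1)) * 100
EMV = (0.732 - 0.236) / (0.823 - 0.236) * 100 = 0.496 / 0.587 * 100 = 84.50

84.50 %


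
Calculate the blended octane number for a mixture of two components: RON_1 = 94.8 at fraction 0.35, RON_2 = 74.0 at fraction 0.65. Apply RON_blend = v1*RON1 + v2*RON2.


Linear blending: RON_blend = sum(vi * RONi)
Contribution 1: 0.35 * 94.8 = 33.18
Contribution 2: 0.65 * 74.0 = 48.1
RON_blend = 33.18 + 48.1 = 81.28

81.28


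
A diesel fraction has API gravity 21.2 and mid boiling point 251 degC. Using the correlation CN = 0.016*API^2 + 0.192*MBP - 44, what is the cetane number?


CN = 0.016 * 21.2^2 + 0.192 * 251 - 44
CN = 7.19104 + 48.192 - 44 = 11.38304

11.38304


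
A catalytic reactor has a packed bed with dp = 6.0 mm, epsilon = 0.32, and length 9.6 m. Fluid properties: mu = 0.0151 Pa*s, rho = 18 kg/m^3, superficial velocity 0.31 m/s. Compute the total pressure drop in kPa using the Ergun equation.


dp = 6.0 mm = 0.006 m
Viscous term = 150*0.0151*0.31*(1-0.32)^2 / (0.006^2*0.32^3) = 275230
Inertial term = 1.75*18*0.31^2*(1-0.32) / (0.006*0.32^3) = 10469.9
dP/L = 275230 + 10469.9 = 285700 Pa/m
dP = 285700 * 9.6 / 1000 = 2743 kPa

2743 kPa


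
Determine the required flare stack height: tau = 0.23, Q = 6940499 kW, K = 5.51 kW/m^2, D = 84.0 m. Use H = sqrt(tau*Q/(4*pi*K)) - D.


tau*Q/(4*pi*K) = 0.23 * 6940499 / (4 * pi * 5.51) = 23054.6
sqrt(23054.6) = 151.837
H = 151.837 - 84.0 = 67.84

67.84 m


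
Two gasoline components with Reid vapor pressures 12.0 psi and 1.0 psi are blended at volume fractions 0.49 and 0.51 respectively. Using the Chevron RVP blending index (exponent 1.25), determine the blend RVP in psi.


Chevron index: RVP_blend = (sum xi*RVPi^1.25)^(1/1.25)
RVP^1.25 terms: 0.49 * 12.0^1.25 + 0.51 * 1.0^1.25 = 11.4539
RVP_blend = 11.4539^(1/1.25) = 7.033

7.033 psi


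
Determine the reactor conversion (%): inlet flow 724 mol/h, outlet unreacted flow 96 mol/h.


X = (F_in - F_out) / F_in * 100
Moles reacted = 724 - 96 = 628
X = 628 / 724 * 100
= 0.8674 * 100
= 86.74 %

86.74 %
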